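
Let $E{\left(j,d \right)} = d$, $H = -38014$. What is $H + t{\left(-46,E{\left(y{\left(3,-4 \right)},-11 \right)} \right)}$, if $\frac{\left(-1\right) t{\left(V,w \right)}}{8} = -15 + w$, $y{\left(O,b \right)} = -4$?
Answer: $-37806$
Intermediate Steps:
$t{\left(V,w \right)} = 120 - 8 w$ ($t{\left(V,w \right)} = - 8 \left(-15 + w\right) = 120 - 8 w$)
$H + t{\left(-46,E{\left(y{\left(3,-4 \right)},-11 \right)} \right)} = -38014 + \left(120 - -88\right) = -38014 + \left(120 + 88\right) = -38014 + 208 = -37806$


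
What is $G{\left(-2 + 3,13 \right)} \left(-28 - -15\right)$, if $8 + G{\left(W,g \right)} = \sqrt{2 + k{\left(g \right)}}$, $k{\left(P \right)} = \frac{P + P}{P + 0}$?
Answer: $78$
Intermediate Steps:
$k{\left(P \right)} = 2$ ($k{\left(P \right)} = \frac{2 P}{P} = 2$)
$G{\left(W,g \right)} = -6$ ($G{\left(W,g \right)} = -8 + \sqrt{2 + 2} = -8 + \sqrt{4} = -8 + 2 = -6$)
$G{\left(-2 + 3,13 \right)} \left(-28 - -15\right) = - 6 \left(-28 - -15\right) = - 6 \left(-28 + 15\right) = \left(-6\right) \left(-13\right) = 78$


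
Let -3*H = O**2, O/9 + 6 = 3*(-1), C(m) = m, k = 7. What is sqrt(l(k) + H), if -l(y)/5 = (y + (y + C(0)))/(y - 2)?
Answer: I*sqrt(2201) ≈ 46.915*I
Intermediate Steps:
O = -81 (O = -54 + 9*(3*(-1)) = -54 + 9*(-3) = -54 - 27 = -81)
H = -2187 (H = -1/3*(-81)**2 = -1/3*6561 = -2187)
l(y) = -10*y/(-2 + y) (l(y) = -5*(y + (y + 0))/(y - 2) = -5*(y + y)/(-2 + y) = -5*2*y/(-2 + y) = -10*y/(-2 + y))
sqrt(l(k) + H) = sqrt(-10*7/(-2 + 7) - 2187) = sqrt(-10*7/5 - 2187) = sqrt(-10*7*1/5 - 2187) = sqrt(-14 - 2187) = sqrt(-2201) = I*sqrt(2201)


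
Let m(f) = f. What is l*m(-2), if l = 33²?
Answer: -2178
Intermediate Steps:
l = 1089
l*m(-2) = 1089*(-2) = -2178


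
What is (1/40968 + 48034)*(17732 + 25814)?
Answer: 42846148566749/20484 ≈ 2.0917e+9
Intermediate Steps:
(1/40968 + 48034)*(17732 + 25814) = (1/40968 + 48034)*43546 = (1967856913/40968)*43546 = 42846148566749/20484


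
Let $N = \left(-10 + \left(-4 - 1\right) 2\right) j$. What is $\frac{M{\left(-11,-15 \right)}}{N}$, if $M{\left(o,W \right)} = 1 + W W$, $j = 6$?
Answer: $- \frac{113}{60} \approx -1.8833$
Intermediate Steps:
$M{\left(o,W \right)} = 1 + W^{2}$
$N = -120$ ($N = \left(-10 + \left(-4 - 1\right) 2\right) 6 = \left(-10 - 10\right) 6 = \left(-20\right) 6 = -120$)
$\frac{M{\left(-11,-15 \right)}}{N} = \frac{1 + \left(-15\right)^{2}}{-120} = \left(1 + 225\right) \left(- \frac{1}{120}\right) = 226 \left(- \frac{1}{120}\right) = - \frac{113}{60}$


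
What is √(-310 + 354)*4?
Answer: 8*√11 ≈ 26.533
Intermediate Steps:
√(-310 + 354)*4 = √44*4 = (2*√11)*4 = 8*√11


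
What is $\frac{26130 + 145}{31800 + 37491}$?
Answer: $\frac{26275}{69291} \approx 0.3792$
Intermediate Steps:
$\frac{26130 + 145}{31800 + 37491} = \frac{26275}{69291}$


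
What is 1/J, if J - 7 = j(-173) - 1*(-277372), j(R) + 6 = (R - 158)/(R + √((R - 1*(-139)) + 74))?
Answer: 414522943/114978266434722 - 331*√10/1149782664347220 ≈ 3.6052e-6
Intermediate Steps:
j(R) = -6 + (-158 + R)/(R + √(213 + R)) (j(R) = -6 + (R - 158)/(R + √((R - 1*(-139)) + 74)) = -6 + (-158 + R)/(R + √((R + 139) + 74)) = -6 + (-158 + R)/(R + √((139 + R) + 74)) = -6 + (-158 + R)/(R + √(213 + R)))
J = 277379 + (707 - 12*√10)/(-173 + 2*√10) (J = 7 + ((-158 - 6*√(213 - 173) - 5*(-173))/(-173 + √(213 - 173)) - 1*(-277372)) = 7 + ((-158 - 12*√10 + 865)/(-173 + √40) + 277372) = 7 + ((-158 - 12*√10 + 865)/(-173 + 2*√10) + 277372) = 7 + ((707 - 12*√10)/(-173 + 2*√10) + 277372) = 7 + (277372 + (707 - 12*√10)/(-173 + 2*√10)) = 277379 + (707 - 12*√10)/(-173 + 2*√10) ≈ 2.7738e+5)
1/J = 1/(8290458860/29889 + 662*√10/29889)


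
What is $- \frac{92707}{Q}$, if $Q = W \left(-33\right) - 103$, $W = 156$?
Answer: $\frac{92707}{5251} \approx 17.655$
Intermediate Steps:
$Q = -5251$ ($Q = 156 \left(-33\right) - 103 = -5148 - 103 = -5251$)
$- \frac{92707}{Q} = - \frac{92707}{-5251} = \left(-92707\right) \left(- \frac{1}{5251}\right) = \frac{92707}{5251}$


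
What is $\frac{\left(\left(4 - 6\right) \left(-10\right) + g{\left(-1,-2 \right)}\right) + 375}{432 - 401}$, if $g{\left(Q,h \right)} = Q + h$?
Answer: $\frac{392}{31} \approx 12.645$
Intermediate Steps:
$\frac{\left(\left(4 - 6\right) \left(-10\right) + g{\left(-1,-2 \right)}\right) + 375}{432 - 401} = \frac{\left(\left(4 - 6\right) \left(-10\right) - 3\right) + 375}{432 - 401} = \frac{\left(\left(4 - 6\right) \left(-10\right) - 3\right) + 375}{31} = \left(\left(\left(-2\right) \left(-10\right) - 3\right) + 375\right) \frac{1}{31} = \left(\left(20 - 3\right) + 375\right) \frac{1}{31} = \left(17 + 375\right) \frac{1}{31} = 392 \cdot \frac{1}{31} = \frac{392}{31}$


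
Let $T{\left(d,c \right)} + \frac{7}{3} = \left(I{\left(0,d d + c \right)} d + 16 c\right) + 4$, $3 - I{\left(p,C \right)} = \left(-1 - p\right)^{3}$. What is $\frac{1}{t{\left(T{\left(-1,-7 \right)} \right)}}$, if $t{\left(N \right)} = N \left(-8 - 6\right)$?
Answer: $\frac{3}{4802} \approx 0.00062474$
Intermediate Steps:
$I{\left(p,C \right)} = 3 - \left(-1 - p\right)^{3}$
$T{\left(d,c \right)} = \frac{5}{3} + 4 d + 16 c$ ($T{\left(d,c \right)} = - \frac{7}{3} + \left(\left(\left(3 + \left(1 + 0\right)^{3}\right) d + 16 c\right) + 4\right) = - \frac{7}{3} + \left(\left(\left(3 + 1^{3}\right) d + 16 c\right) + 4\right) = - \frac{7}{3} + \left(\left(\left(3 + 1\right) d + 16 c\right) + 4\right) = - \frac{7}{3} + \left(\left(4 d + 16 c\right) + 4\right) = - \frac{7}{3} + \left(4 + 4 d + 16 c\right) = \frac{5}{3} + 4 d + 16 c$)
$t{\left(N \right)} = - 14 N$ ($t{\left(N \right)} = N \left(-14\right) = - 14 N$)
$\frac{1}{t{\left(T{\left(-1,-7 \right)} \right)}} = \frac{1}{\left(-14\right) \left(\frac{5}{3} + 4 \left(-1\right) + 16 \left(-7\right)\right)} = \frac{1}{\left(-14\right) \left(\frac{5}{3} - 4 - 112\right)} = \frac{1}{\left(-14\right) \left(- \frac{343}{3}\right)} = \frac{1}{\frac{4802}{3}} = \frac{3}{4802}$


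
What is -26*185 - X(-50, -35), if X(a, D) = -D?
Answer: -4845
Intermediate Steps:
-26*185 - X(-50, -35) = -26*185 - (-1)*(-35) = -4810 - 1*35 = -4810 - 35 = -4845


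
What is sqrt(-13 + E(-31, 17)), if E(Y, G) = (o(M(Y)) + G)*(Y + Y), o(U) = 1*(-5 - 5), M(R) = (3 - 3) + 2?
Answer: I*sqrt(447) ≈ 21.142*I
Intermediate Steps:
M(R) = 2 (M(R) = 0 + 2 = 2)
o(U) = -10 (o(U) = 1*(-10) = -10)
E(Y, G) = 2*Y*(-10 + G) (E(Y, G) = (-10 + G)*(Y + Y) = (-10 + G)*(2*Y) = 2*Y*(-10 + G))
sqrt(-13 + E(-31, 17)) = sqrt(-13 + 2*(-31)*(-10 + 17)) = sqrt(-13 + 2*(-31)*7) = sqrt(-13 - 434) = sqrt(-447) = I*sqrt(447)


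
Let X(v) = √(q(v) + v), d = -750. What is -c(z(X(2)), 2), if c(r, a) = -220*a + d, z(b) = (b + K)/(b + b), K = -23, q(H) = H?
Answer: 1190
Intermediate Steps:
X(v) = √2*√v (X(v) = √(v + v) = √(2*v) = √2*√v)
z(b) = (-23 + b)/(2*b) (z(b) = (b - 23)/(b + b) = (-23 + b)/((2*b)) = (-23 + b)*(1/(2*b)) = (-23 + b)/(2*b))
c(r, a) = -750 - 220*a (c(r, a) = -220*a - 750 = -750 - 220*a)
-c(z(X(2)), 2) = -(-750 - 220*2) = -(-750 - 440) = -1*(-1190) = 1190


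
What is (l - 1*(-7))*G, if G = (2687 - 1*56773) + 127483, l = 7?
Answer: 1027558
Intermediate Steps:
G = 73397 (G = (2687 - 56773) + 127483 = -54086 + 127483 = 73397)
(l - 1*(-7))*G = (7 - 1*(-7))*73397 = (7 + 7)*73397 = 14*73397 = 1027558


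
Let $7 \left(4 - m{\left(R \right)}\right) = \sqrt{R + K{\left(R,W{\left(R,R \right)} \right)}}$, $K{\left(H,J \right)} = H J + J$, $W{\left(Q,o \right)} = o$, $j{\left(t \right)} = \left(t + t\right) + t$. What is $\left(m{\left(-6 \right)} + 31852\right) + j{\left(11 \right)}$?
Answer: $31889 - \frac{2 \sqrt{6}}{7} \approx 31888.0$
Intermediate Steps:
$j{\left(t \right)} = 3 t$ ($j{\left(t \right)} = 2 t + t = 3 t$)
$K{\left(H,J \right)} = J + H J$
$m{\left(R \right)} = 4 - \frac{\sqrt{R + R \left(1 + R\right)}}{7}$
$\left(m{\left(-6 \right)} + 31852\right) + j{\left(11 \right)} = \left(\left(4 - \frac{\sqrt{- 6 \left(2 - 6\right)}}{7}\right) + 31852\right) + 3 \cdot 11 = \left(\left(4 - \frac{\sqrt{\left(-6\right) \left(-4\right)}}{7}\right) + 31852\right) + 33 = \left(\left(4 - \frac{\sqrt{24}}{7}\right) + 31852\right) + 33 = \left(\left(4 - \frac{2 \sqrt{6}}{7}\right) + 31852\right) + 33 = \left(31856 - \frac{2 \sqrt{6}}{7}\right) + 33 = 31889 - \frac{2 \sqrt{6}}{7}$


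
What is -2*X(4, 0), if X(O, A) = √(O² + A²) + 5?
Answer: -18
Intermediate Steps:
X(O, A) = 5 + √(A² + O²) (X(O, A) = √(A² + O²) + 5 = 5 + √(A² + O²))
-2*X(4, 0) = -2*(5 + √(0² + 4²)) = -2*(5 + √(0 + 16)) = -2*(5 + √16) = -2*(5 + 4) = -2*9 = -18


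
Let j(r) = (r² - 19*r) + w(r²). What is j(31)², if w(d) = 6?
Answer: 142884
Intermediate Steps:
j(r) = 6 + r² - 19*r (j(r) = (r² - 19*r) + 6 = 6 + r² - 19*r)
j(31)² = (6 + 31² - 19*31)² = (6 + 961 - 589)² = 378² = 142884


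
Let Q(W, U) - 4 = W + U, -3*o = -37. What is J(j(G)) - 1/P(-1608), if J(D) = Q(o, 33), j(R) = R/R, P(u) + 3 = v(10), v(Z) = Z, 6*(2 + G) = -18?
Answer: 1033/21 ≈ 49.190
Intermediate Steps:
G = -5 (G = -2 + (⅙)*(-18) = -2 - 3 = -5)
P(u) = 7 (P(u) = -3 + 10 = 7)
o = 37/3 (o = -⅓*(-37) = 37/3 ≈ 12.333)
j(R) = 1
Q(W, U) = 4 + U + W (Q(W, U) = 4 + (W + U) = 4 + (U + W) = 4 + U + W)
J(D) = 148/3 (J(D) = 4 + 33 + 37/3 = 148/3)
J(j(G)) - 1/P(-1608) = 148/3 - 1/7 = 148/3 - 1*⅐ = 148/3 - ⅐ = 1033/21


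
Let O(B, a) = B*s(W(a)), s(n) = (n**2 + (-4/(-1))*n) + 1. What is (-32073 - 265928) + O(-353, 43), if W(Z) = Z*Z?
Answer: -1209745895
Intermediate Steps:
W(Z) = Z**2
s(n) = 1 + n**2 + 4*n (s(n) = (n**2 + (-4*(-1))*n) + 1 = (n**2 + 4*n) + 1 = 1 + n**2 + 4*n)
O(B, a) = B*(1 + a**4 + 4*a**2) (O(B, a) = B*(1 + (a**2)**2 + 4*a**2) = B*(1 + a**4 + 4*a**2))
(-32073 - 265928) + O(-353, 43) = (-32073 - 265928) - 353*(1 + 43**4 + 4*43**2) = -298001 - 353*(1 + 3418801 + 4*1849) = -298001 - 353*(1 + 3418801 + 7396) = -298001 - 353*3426198 = -298001 - 1209447894 = -1209745895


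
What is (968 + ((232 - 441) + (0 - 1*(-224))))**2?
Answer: 966289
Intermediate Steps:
(968 + ((232 - 441) + (0 - 1*(-224))))**2 = (968 + (-209 + (0 + 224)))**2 = (968 + (-209 + 224))**2 = (968 + 15)**2 = 983**2 = 966289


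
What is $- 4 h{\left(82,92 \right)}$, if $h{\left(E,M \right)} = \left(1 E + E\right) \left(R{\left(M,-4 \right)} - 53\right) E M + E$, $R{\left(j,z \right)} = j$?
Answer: $-193006024$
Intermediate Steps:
$h{\left(E,M \right)} = E + 2 M E^{2} \left(-53 + M\right)$ ($h{\left(E,M \right)} = \left(1 E + E\right) \left(M - 53\right) E M + E = \left(E + E\right) \left(-53 + M\right) E M + E = 2 E \left(-53 + M\right) E M + E = 2 E^{2} \left(-53 + M\right) M + E = 2 M E^{2} \left(-53 + M\right) + E = E + 2 M E^{2} \left(-53 + M\right)$)
$- 4 h{\left(82,92 \right)} = - 4 \cdot 82 \left(1 - 8692 \cdot 92 + 2 \cdot 82 \cdot 92^{2}\right) = - 4 \cdot 82 \left(1 - 799664 + 2 \cdot 82 \cdot 8464\right) = - 4 \cdot 82 \left(1 - 799664 + 1388096\right) = - 4 \cdot 82 \cdot 588433 = \left(-4\right) 48251506 = -193006024$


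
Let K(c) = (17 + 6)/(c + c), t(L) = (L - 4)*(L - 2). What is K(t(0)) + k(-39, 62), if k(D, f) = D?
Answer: -601/16 ≈ -37.563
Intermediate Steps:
t(L) = (-4 + L)*(-2 + L)
K(c) = 23/(2*c) (K(c) = 23/((2*c)) = 23*(1/(2*c)) = 23/(2*c))
K(t(0)) + k(-39, 62) = 23/(2*(8 + 0² - 6*0)) - 39 = 23/(2*(8 + 0 + 0)) - 39 = (23/2)/8 - 39 = (23/2)*(⅛) - 39 = 23/16 - 39 = -601/16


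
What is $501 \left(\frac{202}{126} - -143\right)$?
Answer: $\frac{1521370}{21} \approx 72446.0$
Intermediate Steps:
$501 \left(\frac{202}{126} - -143\right) = 501 \left(202 \cdot \frac{1}{126} + 143\right) = 501 \left(\frac{101}{63} + 143\right) = 501 \cdot \frac{9110}{63} = \frac{1521370}{21}$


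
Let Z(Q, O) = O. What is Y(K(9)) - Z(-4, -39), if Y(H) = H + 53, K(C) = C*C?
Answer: 173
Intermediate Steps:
K(C) = C²
Y(H) = 53 + H
Y(K(9)) - Z(-4, -39) = (53 + 9²) - 1*(-39) = (53 + 81) + 39 = 134 + 39 = 173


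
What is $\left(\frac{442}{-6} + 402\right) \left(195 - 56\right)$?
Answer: $\frac{136915}{3} \approx 45638.0$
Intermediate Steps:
$\left(\frac{442}{-6} + 402\right) \left(195 - 56\right) = \left(442 \left(- \frac{1}{6}\right) + 402\right) 139 = \left(- \frac{221}{3} + 402\right) 139 = \frac{985}{3} \cdot 139 = \frac{136915}{3}$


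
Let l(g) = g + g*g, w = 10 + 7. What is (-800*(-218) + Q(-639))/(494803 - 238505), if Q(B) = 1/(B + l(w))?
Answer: 8296457/12192462 ≈ 0.68046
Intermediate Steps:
w = 17
l(g) = g + g²
Q(B) = 1/(306 + B) (Q(B) = 1/(B + 17*(1 + 17)) = 1/(B + 17*18) = 1/(B + 306) = 1/(306 + B))
(-800*(-218) + Q(-639))/(494803 - 238505) = (-800*(-218) + 1/(306 - 639))/(494803 - 238505) = (174400 + 1/(-333))/256298 = (174400 - 1/333)*(1/256298) = (58075199/333)*(1/256298) = 8296457/12192462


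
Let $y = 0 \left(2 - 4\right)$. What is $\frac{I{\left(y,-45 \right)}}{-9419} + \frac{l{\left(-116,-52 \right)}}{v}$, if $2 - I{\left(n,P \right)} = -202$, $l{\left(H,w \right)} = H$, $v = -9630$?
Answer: $- \frac{435958}{45352485} \approx -0.0096127$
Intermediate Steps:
$y = 0$ ($y = 0 \left(-2\right) = 0$)
$I{\left(n,P \right)} = 204$ ($I{\left(n,P \right)} = 2 - -202 = 2 + 202 = 204$)
$\frac{I{\left(y,-45 \right)}}{-9419} + \frac{l{\left(-116,-52 \right)}}{v} = \frac{204}{-9419} - \frac{116}{-9630} = 204 \left(- \frac{1}{9419}\right) - - \frac{58}{4815} = - \frac{204}{9419} + \frac{58}{4815} = - \frac{435958}{45352485}$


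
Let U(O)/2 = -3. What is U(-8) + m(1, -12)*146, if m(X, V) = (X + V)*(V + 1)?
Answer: 17660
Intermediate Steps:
U(O) = -6 (U(O) = 2*(-3) = -6)
m(X, V) = (1 + V)*(V + X) (m(X, V) = (V + X)*(1 + V) = (1 + V)*(V + X))
U(-8) + m(1, -12)*146 = -6 + (-12 + 1 + (-12)² - 12*1)*146 = -6 + (-12 + 1 + 144 - 12)*146 = -6 + 121*146 = -6 + 17666 = 17660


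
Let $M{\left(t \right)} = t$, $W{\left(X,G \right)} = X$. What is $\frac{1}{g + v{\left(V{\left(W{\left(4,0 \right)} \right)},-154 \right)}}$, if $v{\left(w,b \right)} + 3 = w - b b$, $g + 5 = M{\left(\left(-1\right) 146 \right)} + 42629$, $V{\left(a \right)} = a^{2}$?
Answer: $- \frac{1}{336981} \approx -2.9675 \cdot 10^{-6}$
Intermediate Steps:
$g = 42478$ ($g = -5 + \left(\left(-1\right) 146 + 42629\right) = -5 + \left(-146 + 42629\right) = -5 + 42483 = 42478$)
$v{\left(w,b \right)} = -3 - w b^{2}$ ($v{\left(w,b \right)} = -3 + w - b b = -3 + w \left(- b^{2}\right) = -3 - w b^{2}$)
$\frac{1}{g + v{\left(V{\left(W{\left(4,0 \right)} \right)},-154 \right)}} = \frac{1}{42478 - \left(3 + 4^{2} \left(-154\right)^{2}\right)} = \frac{1}{42478 - \left(3 + 16 \cdot 23716\right)} = \frac{1}{42478 - 379459} = \frac{1}{-336981} = - \frac{1}{336981}$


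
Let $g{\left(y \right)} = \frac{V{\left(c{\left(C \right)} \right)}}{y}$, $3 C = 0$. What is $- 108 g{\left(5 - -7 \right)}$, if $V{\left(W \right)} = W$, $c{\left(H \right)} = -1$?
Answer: $9$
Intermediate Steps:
$C = 0$ ($C = \frac{1}{3} \cdot 0 = 0$)
$g{\left(y \right)} = - \frac{1}{y}$
$- 108 g{\left(5 - -7 \right)} = - 108 \left(- \frac{1}{5 - -7}\right) = - 108 \left(- \frac{1}{5 + 7}\right) = - 108 \left(- \frac{1}{12}\right) = - 108 \left(\left(-1\right) \frac{1}{12}\right) = \left(-108\right) \left(- \frac{1}{12}\right) = 9$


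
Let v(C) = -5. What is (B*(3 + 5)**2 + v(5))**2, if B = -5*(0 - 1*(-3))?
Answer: 931225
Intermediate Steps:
B = -15 (B = -5*(0 + 3) = -5*3 = -15)
(B*(3 + 5)**2 + v(5))**2 = (-15*(3 + 5)**2 - 5)**2 = (-15*8**2 - 5)**2 = (-15*64 - 5)**2 = (-960 - 5)**2 = (-965)**2 = 931225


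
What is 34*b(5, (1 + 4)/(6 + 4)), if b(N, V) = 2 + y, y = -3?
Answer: -34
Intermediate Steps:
b(N, V) = -1 (b(N, V) = 2 - 3 = -1)
34*b(5, (1 + 4)/(6 + 4)) = 34*(-1) = -34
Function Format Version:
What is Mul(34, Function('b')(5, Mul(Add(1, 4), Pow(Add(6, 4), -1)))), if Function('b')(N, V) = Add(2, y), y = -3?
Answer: -34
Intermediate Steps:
Function('b')(N, V) = -1 (Function('b')(N, V) = Add(2, -3) = -1)
Mul(34, Function('b')(5, Mul(Add(1, 4), Pow(Add(6, 4), -1)))) = Mul(34, -1) = -34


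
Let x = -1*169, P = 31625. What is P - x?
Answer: 31794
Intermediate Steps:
x = -169
P - x = 31625 - 1*(-169) = 31625 + 169 = 31794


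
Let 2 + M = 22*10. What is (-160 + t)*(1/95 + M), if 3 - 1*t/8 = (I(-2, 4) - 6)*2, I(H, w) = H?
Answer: -165688/95 ≈ -1744.1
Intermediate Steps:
M = 218 (M = -2 + 22*10 = -2 + 220 = 218)
t = 152 (t = 24 - 8*(-2 - 6)*2 = 24 - (-64)*2 = 24 - 8*(-16) = 24 + 128 = 152)
(-160 + t)*(1/95 + M) = (-160 + 152)*(1/95 + 218) = -8*(1/95 + 218) = -8*20711/95 = -165688/95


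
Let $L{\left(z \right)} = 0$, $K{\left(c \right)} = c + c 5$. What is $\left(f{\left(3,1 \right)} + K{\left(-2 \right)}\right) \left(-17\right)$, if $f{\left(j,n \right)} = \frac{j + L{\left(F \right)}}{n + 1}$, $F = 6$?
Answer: $\frac{357}{2} \approx 178.5$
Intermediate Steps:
$K{\left(c \right)} = 6 c$ ($K{\left(c \right)} = c + 5 c = 6 c$)
$f{\left(j,n \right)} = \frac{j}{1 + n}$ ($f{\left(j,n \right)} = \frac{j + 0}{n + 1} = \frac{j}{1 + n}$)
$\left(f{\left(3,1 \right)} + K{\left(-2 \right)}\right) \left(-17\right) = \left(\frac{3}{1 + 1} + 6 \left(-2\right)\right) \left(-17\right) = \left(\frac{3}{2} - 12\right) \left(-17\right) = \left(- \frac{21}{2}\right) \left(-17\right) = \frac{357}{2}$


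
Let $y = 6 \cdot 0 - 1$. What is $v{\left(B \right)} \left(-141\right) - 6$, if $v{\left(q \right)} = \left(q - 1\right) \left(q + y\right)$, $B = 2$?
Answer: $-147$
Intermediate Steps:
$y = -1$ ($y = 0 - 1 = -1$)
$v{\left(q \right)} = \left(-1 + q\right)^{2}$ ($v{\left(q \right)} = \left(q - 1\right) \left(q - 1\right) = \left(-1 + q\right) \left(-1 + q\right) = \left(-1 + q\right)^{2}$)
$v{\left(B \right)} \left(-141\right) - 6 = \left(1 + 2^{2} - 4\right) \left(-141\right) - 6 = \left(1 + 4 - 4\right) \left(-141\right) - 6 = 1 \left(-141\right) - 6 = -141 - 6 = -147$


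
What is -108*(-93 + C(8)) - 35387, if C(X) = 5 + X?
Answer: -26747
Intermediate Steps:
-108*(-93 + C(8)) - 35387 = -108*(-93 + (5 + 8)) - 35387 = -108*(-93 + 13) - 35387 = -108*(-80) - 35387 = 8640 - 35387 = -26747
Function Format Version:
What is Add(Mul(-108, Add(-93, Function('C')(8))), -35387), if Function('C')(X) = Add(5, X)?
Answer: -26747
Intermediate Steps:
Add(Mul(-108, Add(-93, Function('C')(8))), -35387) = Add(Mul(-108, Add(-93, Add(5, 8))), -35387) = Add(Mul(-108, Add(-93, 13)), -35387) = Add(Mul(-108, -80), -35387) = Add(8640, -35387) = -26747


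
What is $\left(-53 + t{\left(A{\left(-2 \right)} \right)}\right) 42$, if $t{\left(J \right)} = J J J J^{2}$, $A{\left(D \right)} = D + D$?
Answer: $-45234$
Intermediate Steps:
$A{\left(D \right)} = 2 D$
$t{\left(J \right)} = J^{5}$ ($t{\left(J \right)} = J^{2} J J^{2} = J^{3} J^{2} = J^{5}$)
$\left(-53 + t{\left(A{\left(-2 \right)} \right)}\right) 42 = \left(-53 + \left(2 \left(-2\right)\right)^{5}\right) 42 = \left(-53 + \left(-4\right)^{5}\right) 42 = \left(-53 - 1024\right) 42 = \left(-1077\right) 42 = -45234$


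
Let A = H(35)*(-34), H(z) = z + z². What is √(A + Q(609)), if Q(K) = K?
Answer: I*√42231 ≈ 205.5*I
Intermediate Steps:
A = -42840 (A = (35*(1 + 35))*(-34) = (35*36)*(-34) = 1260*(-34) = -42840)
√(A + Q(609)) = √(-42840 + 609) = √(-42231) = I*√42231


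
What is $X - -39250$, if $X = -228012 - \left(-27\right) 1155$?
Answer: $-157577$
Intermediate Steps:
$X = -196827$ ($X = -228012 - -31185 = -228012 + 31185 = -196827$)
$X - -39250 = -196827 - -39250 = -196827 + 39250 = -157577$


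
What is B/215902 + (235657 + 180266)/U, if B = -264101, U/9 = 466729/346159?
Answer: 10361162272385051/302303173674 ≈ 34274.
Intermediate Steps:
U = 4200561/346159 (U = 9*(466729/346159) = 4200561/346159 ≈ 12.135)
B/215902 + (235657 + 180266)/U = -264101/215902 + (235657 + 180266)/(4200561/346159) = -264101*1/215902 + 415923*(346159/4200561) = -264101/215902 + 47991829919/1400187 = 10361162272385051/302303173674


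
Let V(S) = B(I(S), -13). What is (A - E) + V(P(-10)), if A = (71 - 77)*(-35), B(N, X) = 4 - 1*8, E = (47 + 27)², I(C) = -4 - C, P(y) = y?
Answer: -5270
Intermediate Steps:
E = 5476 (E = 74² = 5476)
B(N, X) = -4 (B(N, X) = 4 - 8 = -4)
V(S) = -4
A = 210 (A = -6*(-35) = 210)
(A - E) + V(P(-10)) = (210 - 1*5476) - 4 = (210 - 5476) - 4 = -5266 - 4 = -5270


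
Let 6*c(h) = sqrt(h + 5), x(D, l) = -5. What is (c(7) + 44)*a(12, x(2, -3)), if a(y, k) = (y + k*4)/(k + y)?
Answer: -352/7 - 8*sqrt(3)/21 ≈ -50.946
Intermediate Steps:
c(h) = sqrt(5 + h)/6 (c(h) = sqrt(h + 5)/6 = sqrt(5 + h)/6)
a(y, k) = (y + 4*k)/(k + y)
(c(7) + 44)*a(12, x(2, -3)) = (sqrt(5 + 7)/6 + 44)*((12 + 4*(-5))/(-5 + 12)) = (sqrt(12)/6 + 44)*((12 - 20)/7) = ((2*sqrt(3))/6 + 44)*((1/7)*(-8)) = (sqrt(3)/3 + 44)*(-8/7) = (44 + sqrt(3)/3)*(-8/7) = -352/7 - 8*sqrt(3)/21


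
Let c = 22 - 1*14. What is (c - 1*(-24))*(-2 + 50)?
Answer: 1536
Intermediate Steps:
c = 8 (c = 22 - 14 = 8)
(c - 1*(-24))*(-2 + 50) = (8 - 1*(-24))*(-2 + 50) = (8 + 24)*48 = 32*48 = 1536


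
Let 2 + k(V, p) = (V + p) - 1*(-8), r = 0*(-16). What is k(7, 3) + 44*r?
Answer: 16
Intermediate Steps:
r = 0
k(V, p) = 6 + V + p (k(V, p) = -2 + ((V + p) - 1*(-8)) = -2 + ((V + p) + 8) = -2 + (8 + V + p) = 6 + V + p)
k(7, 3) + 44*r = (6 + 7 + 3) + 44*0 = 16 + 0 = 16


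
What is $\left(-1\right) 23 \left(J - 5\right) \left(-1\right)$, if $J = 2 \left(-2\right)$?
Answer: $-207$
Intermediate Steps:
$J = -4$
$\left(-1\right) 23 \left(J - 5\right) \left(-1\right) = \left(-1\right) 23 \left(-4 - 5\right) \left(-1\right) = - 23 \left(\left(-9\right) \left(-1\right)\right) = \left(-23\right) 9 = -207$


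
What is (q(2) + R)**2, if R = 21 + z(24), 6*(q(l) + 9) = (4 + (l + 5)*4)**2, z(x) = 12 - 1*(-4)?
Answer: 355216/9 ≈ 39468.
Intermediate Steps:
z(x) = 16 (z(x) = 12 + 4 = 16)
q(l) = -9 + (24 + 4*l)**2/6 (q(l) = -9 + (4 + (l + 5)*4)**2/6 = -9 + (4 + (5 + l)*4)**2/6 = -9 + (4 + (20 + 4*l))**2/6 = -9 + (24 + 4*l)**2/6)
R = 37 (R = 21 + 16 = 37)
(q(2) + R)**2 = ((-9 + 8*(6 + 2)**2/3) + 37)**2 = ((-9 + (8/3)*8**2) + 37)**2 = ((-9 + (8/3)*64) + 37)**2 = ((-9 + 512/3) + 37)**2 = (485/3 + 37)**2 = (596/3)**2 = 355216/9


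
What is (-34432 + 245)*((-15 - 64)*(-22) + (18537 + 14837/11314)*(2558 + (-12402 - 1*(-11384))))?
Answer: -5521594409998392/5657 ≈ -9.7606e+11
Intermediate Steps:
(-34432 + 245)*((-15 - 64)*(-22) + (18537 + 14837/11314)*(2558 + (-12402 - 1*(-11384)))) = -34187*(-79*(-22) + (18537 + 14837*(1/11314))*(2558 + (-12402 + 11384))) = -34187*(1738 + (18537 + 14837/11314)*(2558 - 1018)) = -34187*(1738 + (209742455/11314)*1540) = -34187*(1738 + 161501690350/5657) = -34187*161511522216/5657 = -5521594409998392/5657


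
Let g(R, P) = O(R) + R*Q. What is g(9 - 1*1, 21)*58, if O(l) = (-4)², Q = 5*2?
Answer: 5568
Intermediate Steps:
Q = 10
O(l) = 16
g(R, P) = 16 + 10*R (g(R, P) = 16 + R*10 = 16 + 10*R)
g(9 - 1*1, 21)*58 = (16 + 10*(9 - 1*1))*58 = (16 + 10*(9 - 1))*58 = (16 + 10*8)*58 = (16 + 80)*58 = 96*58 = 5568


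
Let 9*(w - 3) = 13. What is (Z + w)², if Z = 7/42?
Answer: 6889/324 ≈ 21.262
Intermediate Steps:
w = 40/9 (w = 3 + (⅑)*13 = 3 + 13/9 = 40/9 ≈ 4.4444)
Z = ⅙ (Z = 7*(1/42) = ⅙ ≈ 0.16667)
(Z + w)² = (⅙ + 40/9)² = (83/18)² = 6889/324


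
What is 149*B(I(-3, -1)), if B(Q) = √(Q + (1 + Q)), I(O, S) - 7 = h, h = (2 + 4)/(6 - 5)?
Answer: 447*√3 ≈ 774.23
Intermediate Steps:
h = 6 (h = 6/1 = 6*1 = 6)
I(O, S) = 13 (I(O, S) = 7 + 6 = 13)
B(Q) = √(1 + 2*Q)
149*B(I(-3, -1)) = 149*√(1 + 2*13) = 149*√(1 + 26) = 149*√27 = 149*(3*√3) = 447*√3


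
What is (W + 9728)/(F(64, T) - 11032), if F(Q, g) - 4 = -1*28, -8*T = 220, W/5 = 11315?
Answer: -66303/11056 ≈ -5.9970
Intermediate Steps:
W = 56575 (W = 5*11315 = 56575)
T = -55/2 (T = -⅛*220 = -55/2 ≈ -27.500)
F(Q, g) = -24 (F(Q, g) = 4 - 1*28 = 4 - 28 = -24)
(W + 9728)/(F(64, T) - 11032) = (56575 + 9728)/(-24 - 11032) = 66303/(-11056) = 66303*(-1/11056) = -66303/11056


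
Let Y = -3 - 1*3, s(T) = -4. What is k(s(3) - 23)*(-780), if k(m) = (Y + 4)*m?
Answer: -42120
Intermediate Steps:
Y = -6 (Y = -3 - 3 = -6)
k(m) = -2*m (k(m) = (-6 + 4)*m = -2*m)
k(s(3) - 23)*(-780) = -2*(-4 - 23)*(-780) = -2*(-27)*(-780) = 54*(-780) = -42120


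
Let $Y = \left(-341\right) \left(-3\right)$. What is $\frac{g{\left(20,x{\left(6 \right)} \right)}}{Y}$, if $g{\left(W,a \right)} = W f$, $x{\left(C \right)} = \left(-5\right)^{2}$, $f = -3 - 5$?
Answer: $- \frac{160}{1023} \approx -0.1564$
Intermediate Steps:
$f = -8$ ($f = -3 - 5 = -8$)
$x{\left(C \right)} = 25$
$g{\left(W,a \right)} = - 8 W$ ($g{\left(W,a \right)} = W \left(-8\right) = - 8 W$)
$Y = 1023$
$\frac{g{\left(20,x{\left(6 \right)} \right)}}{Y} = \frac{\left(-8\right) 20}{1023} = \left(-160\right) \frac{1}{1023} = - \frac{160}{1023}$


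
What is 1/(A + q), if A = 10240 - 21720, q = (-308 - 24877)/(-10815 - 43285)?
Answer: -10820/124208563 ≈ -8.7111e-5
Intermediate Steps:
q = 5037/10820 (q = -25185/(-54100) = -25185*(-1/54100) = 5037/10820 ≈ 0.46553)
A = -11480
1/(A + q) = 1/(-11480 + 5037/10820) = 1/(-124208563/10820) = -10820/124208563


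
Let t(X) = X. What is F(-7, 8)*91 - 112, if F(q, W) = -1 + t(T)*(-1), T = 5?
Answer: -658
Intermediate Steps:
F(q, W) = -6 (F(q, W) = -1 + 5*(-1) = -1 - 5 = -6)
F(-7, 8)*91 - 112 = -6*91 - 112 = -546 - 112 = -658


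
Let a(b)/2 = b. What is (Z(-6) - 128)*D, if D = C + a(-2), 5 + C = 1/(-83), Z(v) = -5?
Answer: 99484/83 ≈ 1198.6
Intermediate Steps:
a(b) = 2*b
C = -416/83 (C = -5 + 1/(-83) = -5 - 1/83 = -416/83 ≈ -5.0120)
D = -748/83 (D = -416/83 + 2*(-2) = -416/83 - 4 = -748/83 ≈ -9.0121)
(Z(-6) - 128)*D = (-5 - 128)*(-748/83) = -133*(-748/83) = 99484/83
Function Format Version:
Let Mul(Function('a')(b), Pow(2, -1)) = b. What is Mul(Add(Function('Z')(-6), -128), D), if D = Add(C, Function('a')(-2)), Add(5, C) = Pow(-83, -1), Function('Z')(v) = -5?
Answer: Rational(99484, 83) ≈ 1198.6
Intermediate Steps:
Function('a')(b) = Mul(2, b)
C = Rational(-416, 83) (C = Add(-5, Pow(-83, -1)) = Add(-5, Rational(-1, 83)) = Rational(-416, 83) ≈ -5.0120)
D = Rational(-748, 83) (D = Add(Rational(-416, 83), Mul(2, -2)) = Add(Rational(-416, 83), -4) = Rational(-748, 83) ≈ -9.0121)
Mul(Add(Function('Z')(-6), -128), D) = Mul(Add(-5, -128), Rational(-748, 83)) = Mul(-133, Rational(-748, 83)) = Rational(99484, 83)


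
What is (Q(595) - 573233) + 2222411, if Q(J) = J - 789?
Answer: 1648984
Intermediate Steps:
Q(J) = -789 + J
(Q(595) - 573233) + 2222411 = ((-789 + 595) - 573233) + 2222411 = (-194 - 573233) + 2222411 = -573427 + 2222411 = 1648984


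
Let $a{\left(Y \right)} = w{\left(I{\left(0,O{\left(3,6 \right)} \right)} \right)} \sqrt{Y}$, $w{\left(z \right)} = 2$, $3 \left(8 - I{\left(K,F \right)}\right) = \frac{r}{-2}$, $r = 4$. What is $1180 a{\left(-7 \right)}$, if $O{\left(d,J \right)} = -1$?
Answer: $2360 i \sqrt{7} \approx 6244.0 i$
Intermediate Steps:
$I{\left(K,F \right)} = \frac{26}{3}$ ($I{\left(K,F \right)} = 8 - \frac{4 \frac{1}{-2}}{3} = 8 - \frac{4 \left(- \frac{1}{2}\right)}{3} = 8 - - \frac{2}{3} = 8 + \frac{2}{3} = \frac{26}{3}$)
$a{\left(Y \right)} = 2 \sqrt{Y}$
$1180 a{\left(-7 \right)} = 1180 \cdot 2 \sqrt{-7} = 1180 \cdot 2 i \sqrt{7} = 2360 i \sqrt{7}$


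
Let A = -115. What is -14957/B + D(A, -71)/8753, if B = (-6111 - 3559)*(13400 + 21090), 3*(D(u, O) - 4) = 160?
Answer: 57757903463/8757857039700 ≈ 0.0065950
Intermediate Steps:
D(u, O) = 172/3 (D(u, O) = 4 + (⅓)*160 = 4 + 160/3 = 172/3)
B = -333518300 (B = -9670*34490 = -333518300)
-14957/B + D(A, -71)/8753 = -14957/(-333518300) + (172/3)/8753 = -14957*(-1/333518300) + (172/3)*(1/8753) = 14957/333518300 + 172/26259 = 57757903463/8757857039700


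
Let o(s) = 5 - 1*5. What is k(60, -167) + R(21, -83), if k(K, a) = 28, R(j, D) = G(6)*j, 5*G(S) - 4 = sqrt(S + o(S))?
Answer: 224/5 + 21*sqrt(6)/5 ≈ 55.088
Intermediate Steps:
o(s) = 0 (o(s) = 5 - 5 = 0)
G(S) = 4/5 + sqrt(S)/5 (G(S) = 4/5 + sqrt(S + 0)/5 = 4/5 + sqrt(S)/5)
R(j, D) = j*(4/5 + sqrt(6)/5) (R(j, D) = (4/5 + sqrt(6)/5)*j = j*(4/5 + sqrt(6)/5))
k(60, -167) + R(21, -83) = 28 + (1/5)*21*(4 + sqrt(6)) = 28 + (84/5 + 21*sqrt(6)/5) = 224/5 + 21*sqrt(6)/5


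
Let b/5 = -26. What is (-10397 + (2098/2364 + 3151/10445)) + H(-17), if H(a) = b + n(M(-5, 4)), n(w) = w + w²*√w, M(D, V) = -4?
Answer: -130000939403/12345990 + 32*I ≈ -10530.0 + 32.0*I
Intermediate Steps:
b = -130 (b = 5*(-26) = -130)
n(w) = w + w^(5/2)
H(a) = -134 + 32*I (H(a) = -130 + (-4 + (-4)^(5/2)) = -130 + (-4 + 32*I) = -134 + 32*I)
(-10397 + (2098/2364 + 3151/10445)) + H(-17) = (-10397 + (2098/2364 + 3151/10445)) + (-134 + 32*I) = (-10397 + (2098*(1/2364) + 3151*(1/10445))) + (-134 + 32*I) = (-10397 + (1049/1182 + 3151/10445)) + (-134 + 32*I) = (-10397 + 14681287/12345990) + (-134 + 32*I) = -128346576743/12345990 + (-134 + 32*I) = -130000939403/12345990 + 32*I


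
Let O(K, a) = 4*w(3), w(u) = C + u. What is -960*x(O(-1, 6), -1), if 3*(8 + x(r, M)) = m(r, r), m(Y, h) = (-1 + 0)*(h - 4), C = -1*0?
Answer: 10240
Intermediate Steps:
C = 0
w(u) = u (w(u) = 0 + u = u)
m(Y, h) = 4 - h (m(Y, h) = -(-4 + h) = 4 - h)
O(K, a) = 12 (O(K, a) = 4*3 = 12)
x(r, M) = -20/3 - r/3 (x(r, M) = -8 + (4 - r)/3 = -8 + (4/3 - r/3) = -20/3 - r/3)
-960*x(O(-1, 6), -1) = -960*(-20/3 - ⅓*12) = -960*(-20/3 - 4) = -960*(-32/3) = 10240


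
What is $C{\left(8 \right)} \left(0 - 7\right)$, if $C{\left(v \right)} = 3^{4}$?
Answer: $-567$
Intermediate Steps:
$C{\left(v \right)} = 81$
$C{\left(8 \right)} \left(0 - 7\right) = 81 \left(0 - 7\right) = 81 \left(-7\right) = -567$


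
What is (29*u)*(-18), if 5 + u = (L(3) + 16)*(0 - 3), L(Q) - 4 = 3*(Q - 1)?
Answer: 43326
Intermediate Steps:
L(Q) = 1 + 3*Q (L(Q) = 4 + 3*(Q - 1) = 4 + 3*(-1 + Q) = 4 + (-3 + 3*Q) = 1 + 3*Q)
u = -83 (u = -5 + ((1 + 3*3) + 16)*(0 - 3) = -5 + ((1 + 9) + 16)*(-3) = -5 + (10 + 16)*(-3) = -5 + 26*(-3) = -5 - 78 = -83)
(29*u)*(-18) = (29*(-83))*(-18) = -2407*(-18) = 43326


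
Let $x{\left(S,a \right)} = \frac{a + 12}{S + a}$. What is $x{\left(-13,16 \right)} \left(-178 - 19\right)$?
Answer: $- \frac{5516}{3} \approx -1838.7$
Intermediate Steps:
$x{\left(S,a \right)} = \frac{12 + a}{S + a}$
$x{\left(-13,16 \right)} \left(-178 - 19\right) = \frac{12 + 16}{-13 + 16} \left(-178 - 19\right) = \frac{1}{3} \cdot 28 \left(-197\right) = \frac{28}{3} \left(-197\right) = - \frac{5516}{3}$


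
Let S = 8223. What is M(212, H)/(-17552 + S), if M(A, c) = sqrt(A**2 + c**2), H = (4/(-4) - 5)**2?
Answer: -68*sqrt(10)/9329 ≈ -0.023050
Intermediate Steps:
H = 36 (H = (4*(-1/4) - 5)**2 = (-1 - 5)**2 = (-6)**2 = 36)
M(212, H)/(-17552 + S) = sqrt(212**2 + 36**2)/(-17552 + 8223) = sqrt(44944 + 1296)/(-9329) = sqrt(46240)*(-1/9329) = (68*sqrt(10))*(-1/9329) = -68*sqrt(10)/9329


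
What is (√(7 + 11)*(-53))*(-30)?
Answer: 4770*√2 ≈ 6745.8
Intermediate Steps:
(√(7 + 11)*(-53))*(-30) = (√18*(-53))*(-30) = ((3*√2)*(-53))*(-30) = -159*√2*(-30) = 4770*√2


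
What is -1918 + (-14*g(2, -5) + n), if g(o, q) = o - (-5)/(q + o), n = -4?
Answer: -5780/3 ≈ -1926.7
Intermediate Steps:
g(o, q) = o + 5/(o + q) (g(o, q) = o - (-5)/(o + q) = o + 5/(o + q))
-1918 + (-14*g(2, -5) + n) = -1918 + (-14*(5 + 2² + 2*(-5))/(2 - 5) - 4) = -1918 + (-14*(5 + 4 - 10)/(-3) - 4) = -1918 + (-(-14)*(-1)/3 - 4) = -1918 + (-14*⅓ - 4) = -1918 + (-14/3 - 4) = -1918 - 26/3 = -5780/3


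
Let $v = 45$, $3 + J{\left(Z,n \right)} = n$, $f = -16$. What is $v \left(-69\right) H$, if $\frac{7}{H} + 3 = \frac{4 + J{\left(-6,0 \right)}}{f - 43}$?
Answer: $\frac{1282365}{178} \approx 7204.3$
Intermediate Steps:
$J{\left(Z,n \right)} = -3 + n$
$H = - \frac{413}{178}$ ($H = \frac{7}{-3 + \frac{4 + \left(-3 + 0\right)}{-16 - 43}} = \frac{7}{-3 + \frac{4 - 3}{-59}} = \frac{7}{-3 + 1 \left(- \frac{1}{59}\right)} = \frac{7}{-3 - \frac{1}{59}} = \frac{7}{- \frac{178}{59}} = 7 \left(- \frac{59}{178}\right) = - \frac{413}{178} \approx -2.3202$)
$v \left(-69\right) H = 45 \left(-69\right) \left(- \frac{413}{178}\right) = \left(-3105\right) \left(- \frac{413}{178}\right) = \frac{1282365}{178}$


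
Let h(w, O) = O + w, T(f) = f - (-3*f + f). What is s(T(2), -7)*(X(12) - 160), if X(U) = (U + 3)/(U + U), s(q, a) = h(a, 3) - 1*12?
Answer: 2550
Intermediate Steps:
T(f) = 3*f (T(f) = f - (-2)*f = f + 2*f = 3*f)
s(q, a) = -9 + a (s(q, a) = (3 + a) - 1*12 = (3 + a) - 12 = -9 + a)
X(U) = (3 + U)/(2*U) (X(U) = (3 + U)/((2*U)) = (3 + U)*(1/(2*U)) = (3 + U)/(2*U))
s(T(2), -7)*(X(12) - 160) = (-9 - 7)*((½)*(3 + 12)/12 - 160) = -16*((½)*(1/12)*15 - 160) = -16*(5/8 - 160) = -16*(-1275/8) = 2550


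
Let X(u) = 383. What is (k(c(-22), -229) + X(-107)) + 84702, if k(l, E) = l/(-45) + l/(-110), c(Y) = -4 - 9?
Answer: 84234553/990 ≈ 85085.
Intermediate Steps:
c(Y) = -13
k(l, E) = -31*l/990 (k(l, E) = l*(-1/45) + l*(-1/110) = -l/45 - l/110 = -31*l/990)
(k(c(-22), -229) + X(-107)) + 84702 = (-31/990*(-13) + 383) + 84702 = (403/990 + 383) + 84702 = 379573/990 + 84702 = 84234553/990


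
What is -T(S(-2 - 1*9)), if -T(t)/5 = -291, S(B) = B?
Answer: -1455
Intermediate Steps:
T(t) = 1455 (T(t) = -5*(-291) = 1455)
-T(S(-2 - 1*9)) = -1*1455 = -1455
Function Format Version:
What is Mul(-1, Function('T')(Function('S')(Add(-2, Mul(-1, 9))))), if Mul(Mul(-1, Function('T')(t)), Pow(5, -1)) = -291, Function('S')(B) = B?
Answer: -1455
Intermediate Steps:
Function('T')(t) = 1455 (Function('T')(t) = Mul(-5, -291) = 1455)
Mul(-1, Function('T')(Function('S')(Add(-2, Mul(-1, 9))))) = Mul(-1, 1455) = -1455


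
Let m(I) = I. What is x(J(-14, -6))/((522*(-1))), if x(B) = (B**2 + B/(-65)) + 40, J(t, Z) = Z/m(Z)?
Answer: -148/1885 ≈ -0.078515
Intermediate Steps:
J(t, Z) = 1 (J(t, Z) = Z/Z = 1)
x(B) = 40 + B**2 - B/65 (x(B) = (B**2 - B/65) + 40 = 40 + B**2 - B/65)
x(J(-14, -6))/((522*(-1))) = (40 + 1**2 - 1/65*1)/((522*(-1))) = (40 + 1 - 1/65)/(-522) = (2664/65)*(-1/522) = -148/1885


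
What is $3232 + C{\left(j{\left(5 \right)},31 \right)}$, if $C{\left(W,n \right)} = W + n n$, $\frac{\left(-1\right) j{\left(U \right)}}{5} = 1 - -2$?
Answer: $4178$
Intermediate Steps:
$j{\left(U \right)} = -15$ ($j{\left(U \right)} = - 5 \left(1 - -2\right) = - 5 \left(1 + 2\right) = \left(-5\right) 3 = -15$)
$C{\left(W,n \right)} = W + n^{2}$
$3232 + C{\left(j{\left(5 \right)},31 \right)} = 3232 - \left(15 - 31^{2}\right) = 3232 + \left(-15 + 961\right) = 3232 + 946 = 4178$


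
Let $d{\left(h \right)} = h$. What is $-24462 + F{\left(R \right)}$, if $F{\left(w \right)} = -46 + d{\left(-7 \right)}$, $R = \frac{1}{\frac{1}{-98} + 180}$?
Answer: $-24515$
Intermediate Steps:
$R = \frac{98}{17639}$ ($R = \frac{1}{- \frac{1}{98} + 180} = \frac{1}{\frac{17639}{98}} = \frac{98}{17639} \approx 0.0055559$)
$F{\left(w \right)} = -53$ ($F{\left(w \right)} = -46 - 7 = -53$)
$-24462 + F{\left(R \right)} = -24462 - 53 = -24515$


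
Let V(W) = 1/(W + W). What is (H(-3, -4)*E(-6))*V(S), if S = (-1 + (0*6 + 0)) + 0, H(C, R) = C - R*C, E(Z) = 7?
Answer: 105/2 ≈ 52.500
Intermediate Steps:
H(C, R) = C - C*R
S = -1 (S = (-1 + (0 + 0)) + 0 = (-1 + 0) + 0 = -1 + 0 = -1)
V(W) = 1/(2*W)
(H(-3, -4)*E(-6))*V(S) = (-3*(1 - 1*(-4))*7)*((½)/(-1)) = (-3*(1 + 4)*7)*((½)*(-1)) = (-3*5*7)*(-½) = -15*7*(-½) = -105*(-½) = 105/2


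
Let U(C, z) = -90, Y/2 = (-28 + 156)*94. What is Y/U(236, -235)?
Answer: -12032/45 ≈ -267.38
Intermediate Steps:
Y = 24064 (Y = 2*((-28 + 156)*94) = 2*(128*94) = 2*12032 = 24064)
Y/U(236, -235) = 24064/(-90) = 24064*(-1/90) = -12032/45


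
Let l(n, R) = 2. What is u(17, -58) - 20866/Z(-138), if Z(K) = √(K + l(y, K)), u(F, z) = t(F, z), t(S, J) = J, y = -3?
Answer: -58 + 10433*I*√34/34 ≈ -58.0 + 1789.2*I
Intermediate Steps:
u(F, z) = z
Z(K) = √(2 + K) (Z(K) = √(K + 2) = √(2 + K))
u(17, -58) - 20866/Z(-138) = -58 - 20866/(√(2 - 138)) = -58 - 20866/(√(-136)) = -58 - 20866/(2*I*√34) = -58 - 20866*(-I*√34/68) = -58 - (-10433)*I*√34/34 = -58 + 10433*I*√34/34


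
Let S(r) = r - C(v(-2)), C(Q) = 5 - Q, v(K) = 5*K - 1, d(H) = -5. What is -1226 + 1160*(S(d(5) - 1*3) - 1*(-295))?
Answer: 313134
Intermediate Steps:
v(K) = -1 + 5*K
S(r) = -16 + r (S(r) = r - (5 - (-1 + 5*(-2))) = r - (5 - (-1 - 10)) = r - (5 - 1*(-11)) = r - (5 + 11) = r - 1*16 = r - 16 = -16 + r)
-1226 + 1160*(S(d(5) - 1*3) - 1*(-295)) = -1226 + 1160*((-16 + (-5 - 1*3)) - 1*(-295)) = -1226 + 1160*((-16 + (-5 - 3)) + 295) = -1226 + 1160*((-16 - 8) + 295) = -1226 + 1160*(-24 + 295) = -1226 + 1160*271 = -1226 + 314360 = 313134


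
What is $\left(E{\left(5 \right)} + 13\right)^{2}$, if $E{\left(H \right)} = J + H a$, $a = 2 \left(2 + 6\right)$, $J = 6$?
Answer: $9801$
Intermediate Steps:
$a = 16$ ($a = 2 \cdot 8 = 16$)
$E{\left(H \right)} = 6 + 16 H$ ($E{\left(H \right)} = 6 + H 16 = 6 + 16 H$)
$\left(E{\left(5 \right)} + 13\right)^{2} = \left(\left(6 + 16 \cdot 5\right) + 13\right)^{2} = \left(\left(6 + 80\right) + 13\right)^{2} = \left(86 + 13\right)^{2} = 99^{2} = 9801$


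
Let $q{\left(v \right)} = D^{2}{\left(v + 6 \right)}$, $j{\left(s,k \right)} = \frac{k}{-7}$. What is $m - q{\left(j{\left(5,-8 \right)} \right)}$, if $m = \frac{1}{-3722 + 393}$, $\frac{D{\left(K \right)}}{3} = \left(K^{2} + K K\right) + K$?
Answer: $- \frac{857558724901}{7992929} \approx -1.0729 \cdot 10^{5}$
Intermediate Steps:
$j{\left(s,k \right)} = - \frac{k}{7}$ ($j{\left(s,k \right)} = k \left(- \frac{1}{7}\right) = - \frac{k}{7}$)
$D{\left(K \right)} = 3 K + 6 K^{2}$ ($D{\left(K \right)} = 3 \left(\left(K^{2} + K K\right) + K\right) = 3 \left(\left(K^{2} + K^{2}\right) + K\right) = 3 \left(2 K^{2} + K\right) = 3 \left(K + 2 K^{2}\right) = 3 K + 6 K^{2}$)
$m = - \frac{1}{3329}$ ($m = \frac{1}{-3329} = - \frac{1}{3329} \approx -0.00030039$)
$q{\left(v \right)} = 9 \left(6 + v\right)^{2} \left(13 + 2 v\right)^{2}$ ($q{\left(v \right)} = \left(3 \left(v + 6\right) \left(1 + 2 \left(v + 6\right)\right)\right)^{2} = \left(3 \left(6 + v\right) \left(1 + 2 \left(6 + v\right)\right)\right)^{2} = \left(3 \left(6 + v\right) \left(1 + \left(12 + 2 v\right)\right)\right)^{2} = \left(3 \left(6 + v\right) \left(13 + 2 v\right)\right)^{2} = 9 \left(6 + v\right)^{2} \left(13 + 2 v\right)^{2}$)
$m - q{\left(j{\left(5,-8 \right)} \right)} = - \frac{1}{3329} - 9 \left(6 - - \frac{8}{7}\right)^{2} \left(13 + 2 \left(\left(- \frac{1}{7}\right) \left(-8\right)\right)\right)^{2} = - \frac{1}{3329} - 9 \left(6 + \frac{8}{7}\right)^{2} \left(13 + 2 \cdot \frac{8}{7}\right)^{2} = - \frac{1}{3329} - 9 \left(\frac{50}{7}\right)^{2} \left(13 + \frac{16}{7}\right)^{2} = - \frac{1}{3329} - 9 \cdot \frac{2500}{49} \left(\frac{107}{7}\right)^{2} = - \frac{1}{3329} - 9 \cdot \frac{2500}{49} \cdot \frac{11449}{49} = - \frac{1}{3329} - \frac{257602500}{2401} = - \frac{857558724901}{7992929}$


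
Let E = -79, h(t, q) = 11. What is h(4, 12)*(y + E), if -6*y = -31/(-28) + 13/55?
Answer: -732029/840 ≈ -871.46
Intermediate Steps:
y = -2069/9240 (y = -(-31/(-28) + 13/55)/6 = -(-31*(-1/28) + 13*(1/55))/6 = -(31/28 + 13/55)/6 = -⅙*2069/1540 = -2069/9240 ≈ -0.22392)
h(4, 12)*(y + E) = 11*(-2069/9240 - 79) = 11*(-732029/9240) = -732029/840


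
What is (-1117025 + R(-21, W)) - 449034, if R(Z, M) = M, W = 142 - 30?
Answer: -1565947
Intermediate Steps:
W = 112
(-1117025 + R(-21, W)) - 449034 = (-1117025 + 112) - 449034 = -1116913 - 449034 = -1565947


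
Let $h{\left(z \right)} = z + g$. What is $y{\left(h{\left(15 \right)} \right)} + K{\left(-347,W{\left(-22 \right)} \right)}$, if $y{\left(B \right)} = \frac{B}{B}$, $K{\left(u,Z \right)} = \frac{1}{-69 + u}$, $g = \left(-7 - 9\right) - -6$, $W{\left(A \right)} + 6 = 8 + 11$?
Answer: $\frac{415}{416} \approx 0.9976$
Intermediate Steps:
$W{\left(A \right)} = 13$ ($W{\left(A \right)} = -6 + \left(8 + 11\right) = -6 + 19 = 13$)
$g = -10$ ($g = \left(-7 - 9\right) + 6 = -16 + 6 = -10$)
$h{\left(z \right)} = -10 + z$ ($h{\left(z \right)} = z - 10 = -10 + z$)
$y{\left(B \right)} = 1$
$y{\left(h{\left(15 \right)} \right)} + K{\left(-347,W{\left(-22 \right)} \right)} = 1 + \frac{1}{-69 - 347} = 1 + \frac{1}{-416} = 1 - \frac{1}{416} = \frac{415}{416}$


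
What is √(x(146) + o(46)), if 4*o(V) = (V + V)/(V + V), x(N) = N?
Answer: 3*√65/2 ≈ 12.093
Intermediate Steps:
o(V) = ¼ (o(V) = ((V + V)/(V + V))/4 = ((2*V)/((2*V)))/4 = ((2*V)*(1/(2*V)))/4 = (¼)*1 = ¼)
√(x(146) + o(46)) = √(146 + ¼) = √(585/4) = 3*√65/2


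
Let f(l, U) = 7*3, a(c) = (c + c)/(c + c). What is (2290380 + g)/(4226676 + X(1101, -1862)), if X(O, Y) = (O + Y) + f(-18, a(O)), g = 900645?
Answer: 3191025/4225936 ≈ 0.75511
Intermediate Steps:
a(c) = 1 (a(c) = (2*c)/((2*c)) = (2*c)*(1/(2*c)) = 1)
f(l, U) = 21
X(O, Y) = 21 + O + Y (X(O, Y) = (O + Y) + 21 = 21 + O + Y)
(2290380 + g)/(4226676 + X(1101, -1862)) = (2290380 + 900645)/(4226676 + (21 + 1101 - 1862)) = 3191025/(4226676 - 740) = 3191025/4225936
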